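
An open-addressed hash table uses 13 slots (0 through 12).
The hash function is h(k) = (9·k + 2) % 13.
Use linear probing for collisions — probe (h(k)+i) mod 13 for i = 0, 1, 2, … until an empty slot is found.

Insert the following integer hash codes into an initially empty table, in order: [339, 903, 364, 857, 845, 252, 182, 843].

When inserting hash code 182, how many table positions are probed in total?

339 hashes to 11; slot 11 is free → place at 11.
903 hashes to 4; slot 4 is free → place at 4.
364 hashes to 2; slot 2 is free → place at 2.
857 hashes to 6; slot 6 is free → place at 6.
845 hashes to 2; 2 taken → place at 3.
252 hashes to 8; slot 8 is free → place at 8.
182 hashes to 2; 2,3,4 taken → place at 5.
843 hashes to 10; slot 10 is free → place at 10.
Table: [., ., 364, 845, 903, 182, 857, ., 252, ., 843, 339, .]

4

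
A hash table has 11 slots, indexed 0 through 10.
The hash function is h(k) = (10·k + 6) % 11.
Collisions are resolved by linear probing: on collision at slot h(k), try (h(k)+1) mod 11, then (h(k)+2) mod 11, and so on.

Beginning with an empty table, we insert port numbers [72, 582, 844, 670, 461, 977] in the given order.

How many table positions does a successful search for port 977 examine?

5

Insert 72: h=0, slot 0 empty => index 0.
Insert 582: h=7, slot 7 empty => index 7.
Insert 844: h=9, slot 9 empty => index 9.
Insert 670: h=7, slot 7 occupied => index 8.
Insert 461: h=7, slots 7,8,9 occupied => index 10.
Insert 977: h=8, slots 8,9,10,0 occupied => index 1.
Table: [72, 977, —, —, —, —, —, 582, 670, 844, 461]
Lookup 977: h=8, probe 8,9,10,0,1 → found at 1.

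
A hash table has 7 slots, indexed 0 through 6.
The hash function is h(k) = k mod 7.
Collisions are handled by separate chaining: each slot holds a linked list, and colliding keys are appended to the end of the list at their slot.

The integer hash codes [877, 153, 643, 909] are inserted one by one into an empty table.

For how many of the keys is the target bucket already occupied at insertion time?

2

877 → bucket 2
153 → bucket 6
643 → bucket 6 (collision)
909 → bucket 6 (collision)
Final buckets:
0: .
1: .
2: 877
3: .
4: .
5: .
6: 153 -> 643 -> 909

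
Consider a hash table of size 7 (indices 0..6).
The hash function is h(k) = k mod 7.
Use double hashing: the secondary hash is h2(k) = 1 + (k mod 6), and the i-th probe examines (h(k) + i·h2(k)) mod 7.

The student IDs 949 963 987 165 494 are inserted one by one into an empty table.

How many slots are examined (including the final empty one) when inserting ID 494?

949: h=4 -> slot 4
963: h=4, h2=4, probe 4,1 -> slot 1
987: h=0 -> slot 0
165: h=4, h2=4, probe 4,1,5 -> slot 5
494: h=4, h2=3, probe 4,0,3 -> slot 3
Table: [987, 963, _, 494, 949, 165, _]

3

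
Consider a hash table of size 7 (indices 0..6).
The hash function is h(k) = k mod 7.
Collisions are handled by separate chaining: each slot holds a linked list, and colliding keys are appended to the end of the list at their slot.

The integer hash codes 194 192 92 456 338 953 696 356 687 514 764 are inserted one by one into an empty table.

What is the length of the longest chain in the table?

194 -> bucket 5
192 -> bucket 3
92 -> bucket 1
456 -> bucket 1 (collision)
338 -> bucket 2
953 -> bucket 1 (collision)
696 -> bucket 3 (collision)
356 -> bucket 6
687 -> bucket 1 (collision)
514 -> bucket 3 (collision)
764 -> bucket 1 (collision)
Final buckets:
0: _
1: 92 -> 456 -> 953 -> 687 -> 764
2: 338
3: 192 -> 696 -> 514
4: _
5: 194
6: 356

5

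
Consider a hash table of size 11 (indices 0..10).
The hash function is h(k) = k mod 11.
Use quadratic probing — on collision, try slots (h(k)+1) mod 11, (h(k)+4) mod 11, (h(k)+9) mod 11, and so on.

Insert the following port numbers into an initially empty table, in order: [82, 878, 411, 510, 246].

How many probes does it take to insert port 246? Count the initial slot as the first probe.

4

Insert 82: h=5, slot 5 empty => index 5.
Insert 878: h=9, slot 9 empty => index 9.
Insert 411: h=4, slot 4 empty => index 4.
Insert 510: h=4, slots 4,5 occupied => index 8.
Insert 246: h=4, slots 4,5,8 occupied => index 2.
Table: [., ., 246, ., 411, 82, ., ., 510, 878, .]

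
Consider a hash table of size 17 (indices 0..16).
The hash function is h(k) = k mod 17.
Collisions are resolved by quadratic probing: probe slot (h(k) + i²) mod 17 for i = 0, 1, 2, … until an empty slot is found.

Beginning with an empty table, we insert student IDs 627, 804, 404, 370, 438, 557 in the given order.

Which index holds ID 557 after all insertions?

627 hashes to 15; slot 15 is free → place at 15.
804 hashes to 5; slot 5 is free → place at 5.
404 hashes to 13; slot 13 is free → place at 13.
370 hashes to 13; 13 taken → place at 14.
438 hashes to 13; 13,14 taken → place at 0.
557 hashes to 13; 13,14,0,5 taken → place at 12.
Table: [438, ., ., ., ., 804, ., ., ., ., ., ., 557, 404, 370, 627, .]

12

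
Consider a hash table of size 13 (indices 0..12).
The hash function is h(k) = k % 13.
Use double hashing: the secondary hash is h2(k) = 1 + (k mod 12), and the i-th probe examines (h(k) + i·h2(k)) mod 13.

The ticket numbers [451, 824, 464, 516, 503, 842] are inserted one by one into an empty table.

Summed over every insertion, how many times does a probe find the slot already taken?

5

451: h=9 → slot 9
824: h=5 → slot 5
464: h=9, h2=9, probe 9,5,1 → slot 1
516: h=9, h2=1, probe 9,10 → slot 10
503: h=9, h2=12, probe 9,8 → slot 8
842: h=10, h2=3, probe 10,0 → slot 0
Table: [842, 464, _, _, _, 824, _, _, 503, 451, 516, _, _]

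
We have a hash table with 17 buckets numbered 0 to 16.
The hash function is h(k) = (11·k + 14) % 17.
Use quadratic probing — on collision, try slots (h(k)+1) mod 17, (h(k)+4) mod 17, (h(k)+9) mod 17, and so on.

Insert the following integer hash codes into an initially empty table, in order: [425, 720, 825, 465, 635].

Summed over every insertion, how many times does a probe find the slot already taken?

3

Insert 425: h=14, slot 14 empty → index 14.
Insert 720: h=12, slot 12 empty → index 12.
Insert 825: h=11, slot 11 empty → index 11.
Insert 465: h=12, slot 12 occupied → index 13.
Insert 635: h=12, slots 12,13 occupied → index 16.
Table: [_, _, _, _, _, _, _, _, _, _, _, 825, 720, 465, 425, _, 635]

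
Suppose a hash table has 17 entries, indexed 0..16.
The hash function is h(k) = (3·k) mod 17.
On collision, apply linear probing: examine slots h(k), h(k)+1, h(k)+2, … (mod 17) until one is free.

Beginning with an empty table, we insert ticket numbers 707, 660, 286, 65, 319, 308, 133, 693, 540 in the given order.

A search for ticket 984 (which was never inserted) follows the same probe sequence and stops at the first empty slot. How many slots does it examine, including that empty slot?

4

707: h=13 -> slot 13
660: h=8 -> slot 8
286: h=8, probe 8,9 -> slot 9
65: h=8, probe 8,9,10 -> slot 10
319: h=5 -> slot 5
308: h=6 -> slot 6
133: h=8, probe 8,9,10,11 -> slot 11
693: h=5, probe 5,6,7 -> slot 7
540: h=5, probe 5,6,7,8,9,10,11,12 -> slot 12
Table: [., ., ., ., ., 319, 308, 693, 660, 286, 65, 133, 540, 707, ., ., .]
Lookup 984: h=11, probe 11,12,13,14 → slot 14 empty, not found.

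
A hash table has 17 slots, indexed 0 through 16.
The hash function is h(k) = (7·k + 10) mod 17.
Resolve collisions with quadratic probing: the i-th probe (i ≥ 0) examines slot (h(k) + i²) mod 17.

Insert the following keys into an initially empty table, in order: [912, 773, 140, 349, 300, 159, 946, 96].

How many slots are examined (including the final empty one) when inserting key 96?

4

912 hashes to 2; slot 2 is free => place at 2.
773 hashes to 15; slot 15 is free => place at 15.
140 hashes to 4; slot 4 is free => place at 4.
349 hashes to 5; slot 5 is free => place at 5.
300 hashes to 2; 2 taken => place at 3.
159 hashes to 1; slot 1 is free => place at 1.
946 hashes to 2; 2,3 taken => place at 6.
96 hashes to 2; 2,3,6 taken => place at 11.
Table: [-, 159, 912, 300, 140, 349, 946, -, -, -, -, 96, -, -, -, 773, -]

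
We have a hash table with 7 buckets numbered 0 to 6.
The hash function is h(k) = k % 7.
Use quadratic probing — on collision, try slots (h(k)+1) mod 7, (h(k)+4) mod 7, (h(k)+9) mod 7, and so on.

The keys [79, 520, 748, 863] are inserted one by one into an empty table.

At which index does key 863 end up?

Insert 79: h=2, slot 2 empty -> index 2.
Insert 520: h=2, slot 2 occupied -> index 3.
Insert 748: h=6, slot 6 empty -> index 6.
Insert 863: h=2, slots 2,3,6 occupied -> index 4.
Table: [_, _, 79, 520, 863, _, 748]

4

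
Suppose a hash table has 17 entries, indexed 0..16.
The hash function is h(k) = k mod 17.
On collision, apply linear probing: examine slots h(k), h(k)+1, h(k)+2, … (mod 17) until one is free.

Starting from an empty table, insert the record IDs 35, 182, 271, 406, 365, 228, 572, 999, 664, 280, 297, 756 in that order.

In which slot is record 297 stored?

35: h=1 -> slot 1
182: h=12 -> slot 12
271: h=16 -> slot 16
406: h=15 -> slot 15
365: h=8 -> slot 8
228: h=7 -> slot 7
572: h=11 -> slot 11
999: h=13 -> slot 13
664: h=1, probe 1,2 -> slot 2
280: h=8, probe 8,9 -> slot 9
297: h=8, probe 8,9,10 -> slot 10
756: h=8, probe 8,9,10,11,12,13,14 -> slot 14
Table: [—, 35, 664, —, —, —, —, 228, 365, 280, 297, 572, 182, 999, 756, 406, 271]

10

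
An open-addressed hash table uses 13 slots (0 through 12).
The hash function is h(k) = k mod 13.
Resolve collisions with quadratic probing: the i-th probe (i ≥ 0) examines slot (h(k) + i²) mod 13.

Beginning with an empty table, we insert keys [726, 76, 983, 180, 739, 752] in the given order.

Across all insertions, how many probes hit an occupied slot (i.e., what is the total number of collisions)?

10

726: h=11 → slot 11
76: h=11, probe 11,12 → slot 12
983: h=8 → slot 8
180: h=11, probe 11,12,2 → slot 2
739: h=11, probe 11,12,2,7 → slot 7
752: h=11, probe 11,12,2,7,1 → slot 1
Table: [-, 752, 180, -, -, -, -, 739, 983, -, -, 726, 76]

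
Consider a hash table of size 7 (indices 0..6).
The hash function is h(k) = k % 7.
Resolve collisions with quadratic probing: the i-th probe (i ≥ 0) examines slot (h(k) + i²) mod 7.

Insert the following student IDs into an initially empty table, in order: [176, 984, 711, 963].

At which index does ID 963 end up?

176 hashes to 1; slot 1 is free → place at 1.
984 hashes to 4; slot 4 is free → place at 4.
711 hashes to 4; 4 taken → place at 5.
963 hashes to 4; 4,5,1 taken → place at 6.
Table: [., 176, ., ., 984, 711, 963]

6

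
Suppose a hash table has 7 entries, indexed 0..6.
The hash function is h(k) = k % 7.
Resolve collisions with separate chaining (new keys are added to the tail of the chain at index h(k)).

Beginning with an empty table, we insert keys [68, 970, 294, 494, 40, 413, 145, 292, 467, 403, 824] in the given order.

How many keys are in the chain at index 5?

6

Insert 68: h=5, bucket 5 empty → new chain.
Insert 970: h=4, bucket 4 empty → new chain.
Insert 294: h=0, bucket 0 empty → new chain.
Insert 494: h=4, bucket 4 nonempty → append to chain.
Insert 40: h=5, bucket 5 nonempty → append to chain.
Insert 413: h=0, bucket 0 nonempty → append to chain.
Insert 145: h=5, bucket 5 nonempty → append to chain.
Insert 292: h=5, bucket 5 nonempty → append to chain.
Insert 467: h=5, bucket 5 nonempty → append to chain.
Insert 403: h=4, bucket 4 nonempty → append to chain.
Insert 824: h=5, bucket 5 nonempty → append to chain.
Final buckets:
0: 294 -> 413
1: ∅
2: ∅
3: ∅
4: 970 -> 494 -> 403
5: 68 -> 40 -> 145 -> 292 -> 467 -> 824
6: ∅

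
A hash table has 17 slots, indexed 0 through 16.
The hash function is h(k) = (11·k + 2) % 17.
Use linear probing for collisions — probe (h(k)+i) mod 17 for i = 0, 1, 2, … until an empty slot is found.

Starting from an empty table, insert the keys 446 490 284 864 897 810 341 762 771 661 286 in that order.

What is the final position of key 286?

7

Insert 446: h=12, slot 12 empty → index 12.
Insert 490: h=3, slot 3 empty → index 3.
Insert 284: h=15, slot 15 empty → index 15.
Insert 864: h=3, slot 3 occupied → index 4.
Insert 897: h=9, slot 9 empty → index 9.
Insert 810: h=4, slot 4 occupied → index 5.
Insert 341: h=13, slot 13 empty → index 13.
Insert 762: h=3, slots 3,4,5 occupied → index 6.
Insert 771: h=0, slot 0 empty → index 0.
Insert 661: h=14, slot 14 empty → index 14.
Insert 286: h=3, slots 3,4,5,6 occupied → index 7.
Table: [771, _, _, 490, 864, 810, 762, 286, _, 897, _, _, 446, 341, 661, 284, _]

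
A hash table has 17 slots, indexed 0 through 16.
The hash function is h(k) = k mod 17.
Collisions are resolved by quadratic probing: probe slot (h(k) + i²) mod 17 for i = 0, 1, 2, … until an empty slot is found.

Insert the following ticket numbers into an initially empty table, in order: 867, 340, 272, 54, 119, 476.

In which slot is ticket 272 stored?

867 hashes to 0; slot 0 is free => place at 0.
340 hashes to 0; 0 taken => place at 1.
272 hashes to 0; 0,1 taken => place at 4.
54 hashes to 3; slot 3 is free => place at 3.
119 hashes to 0; 0,1,4 taken => place at 9.
476 hashes to 0; 0,1,4,9 taken => place at 16.
Table: [867, 340, -, 54, 272, -, -, -, -, 119, -, -, -, -, -, -, 476]

4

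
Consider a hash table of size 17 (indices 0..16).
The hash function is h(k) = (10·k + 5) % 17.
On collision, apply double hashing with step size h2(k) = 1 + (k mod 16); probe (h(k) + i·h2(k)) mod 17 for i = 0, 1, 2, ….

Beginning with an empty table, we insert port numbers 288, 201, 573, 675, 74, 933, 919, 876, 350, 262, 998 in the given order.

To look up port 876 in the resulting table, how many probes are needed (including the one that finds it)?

5

Insert 288: h=12, slot 12 empty → index 12.
Insert 201: h=9, slot 9 empty → index 9.
Insert 573: h=6, slot 6 empty → index 6.
Insert 675: h=6, h2=4, slot 6 occupied → index 10.
Insert 74: h=14, slot 14 empty → index 14.
Insert 933: h=2, slot 2 empty → index 2.
Insert 919: h=15, slot 15 empty → index 15.
Insert 876: h=10, h2=13, slots 10,6,2,15 occupied → index 11.
Insert 350: h=3, slot 3 empty → index 3.
Insert 262: h=7, slot 7 empty → index 7.
Insert 998: h=6, h2=7, slot 6 occupied → index 13.
Table: [-, -, 933, 350, -, -, 573, 262, -, 201, 675, 876, 288, 998, 74, 919, -]
Lookup 876: h=10, h2=13, probe 10,6,2,15,11 → found at 11.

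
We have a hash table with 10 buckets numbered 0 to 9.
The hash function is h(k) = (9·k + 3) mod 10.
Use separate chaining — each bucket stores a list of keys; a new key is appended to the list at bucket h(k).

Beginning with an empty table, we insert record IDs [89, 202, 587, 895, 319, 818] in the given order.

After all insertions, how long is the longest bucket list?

Insert 89: h=4, bucket 4 empty → new chain.
Insert 202: h=1, bucket 1 empty → new chain.
Insert 587: h=6, bucket 6 empty → new chain.
Insert 895: h=8, bucket 8 empty → new chain.
Insert 319: h=4, bucket 4 nonempty → append to chain.
Insert 818: h=5, bucket 5 empty → new chain.
Final buckets:
0: _
1: 202
2: _
3: _
4: 89 -> 319
5: 818
6: 587
7: _
8: 895
9: _

2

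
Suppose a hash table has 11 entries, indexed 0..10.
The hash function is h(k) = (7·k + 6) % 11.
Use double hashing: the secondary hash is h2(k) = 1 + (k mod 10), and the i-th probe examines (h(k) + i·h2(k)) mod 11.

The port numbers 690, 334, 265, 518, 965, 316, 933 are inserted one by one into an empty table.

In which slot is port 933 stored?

4

Insert 690: h=7, slot 7 empty → index 7.
Insert 334: h=1, slot 1 empty → index 1.
Insert 265: h=2, slot 2 empty → index 2.
Insert 518: h=2, h2=9, slot 2 occupied → index 0.
Insert 965: h=7, h2=6, slots 7,2 occupied → index 8.
Insert 316: h=7, h2=7, slot 7 occupied → index 3.
Insert 933: h=3, h2=4, slots 3,7,0 occupied → index 4.
Table: [518, 334, 265, 316, 933, -, -, 690, 965, -, -]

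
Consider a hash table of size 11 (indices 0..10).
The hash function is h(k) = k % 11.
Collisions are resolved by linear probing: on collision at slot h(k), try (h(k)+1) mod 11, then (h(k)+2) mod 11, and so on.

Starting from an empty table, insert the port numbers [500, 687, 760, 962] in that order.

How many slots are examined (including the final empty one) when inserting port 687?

500: h=5 → slot 5
687: h=5, probe 5,6 → slot 6
760: h=1 → slot 1
962: h=5, probe 5,6,7 → slot 7
Table: [-, 760, -, -, -, 500, 687, 962, -, -, -]

2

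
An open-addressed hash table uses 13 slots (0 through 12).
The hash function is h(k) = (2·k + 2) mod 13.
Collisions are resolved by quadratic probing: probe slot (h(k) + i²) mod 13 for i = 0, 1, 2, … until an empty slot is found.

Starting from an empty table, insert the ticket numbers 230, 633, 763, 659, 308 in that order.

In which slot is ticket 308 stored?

230: h=7 => slot 7
633: h=7, probe 7,8 => slot 8
763: h=7, probe 7,8,11 => slot 11
659: h=7, probe 7,8,11,3 => slot 3
308: h=7, probe 7,8,11,3,10 => slot 10
Table: [-, -, -, 659, -, -, -, 230, 633, -, 308, 763, -]

10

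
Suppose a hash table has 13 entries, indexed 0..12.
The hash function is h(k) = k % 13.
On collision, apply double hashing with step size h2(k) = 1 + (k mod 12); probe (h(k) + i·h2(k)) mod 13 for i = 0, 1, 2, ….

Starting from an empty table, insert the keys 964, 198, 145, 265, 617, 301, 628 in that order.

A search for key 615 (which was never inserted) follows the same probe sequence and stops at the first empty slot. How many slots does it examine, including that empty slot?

3

964: h=2 => slot 2
198: h=3 => slot 3
145: h=2, h2=2, probe 2,4 => slot 4
265: h=5 => slot 5
617: h=6 => slot 6
301: h=2, h2=2, probe 2,4,6,8 => slot 8
628: h=4, h2=5, probe 4,9 => slot 9
Table: [∅, ∅, 964, 198, 145, 265, 617, ∅, 301, 628, ∅, ∅, ∅]
Lookup 615: h=4, h2=4, probe 4,8,12 → slot 12 empty, not found.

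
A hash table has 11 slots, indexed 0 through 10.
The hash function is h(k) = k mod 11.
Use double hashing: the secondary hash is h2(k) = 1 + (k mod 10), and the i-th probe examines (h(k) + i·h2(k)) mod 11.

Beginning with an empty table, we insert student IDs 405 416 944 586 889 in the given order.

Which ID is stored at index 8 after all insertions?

889

405 hashes to 9; slot 9 is free → place at 9.
416 hashes to 9, h2=7; 9 taken → place at 5.
944 hashes to 9, h2=5; 9 taken → place at 3.
586 hashes to 3, h2=7; 3 taken → place at 10.
889 hashes to 9, h2=10; 9 taken → place at 8.
Table: [-, -, -, 944, -, 416, -, -, 889, 405, 586]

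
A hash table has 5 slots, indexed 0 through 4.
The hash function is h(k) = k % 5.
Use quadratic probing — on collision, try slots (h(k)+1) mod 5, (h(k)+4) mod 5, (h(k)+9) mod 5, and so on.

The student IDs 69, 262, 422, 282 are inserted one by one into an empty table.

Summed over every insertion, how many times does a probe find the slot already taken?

69 hashes to 4; slot 4 is free -> place at 4.
262 hashes to 2; slot 2 is free -> place at 2.
422 hashes to 2; 2 taken -> place at 3.
282 hashes to 2; 2,3 taken -> place at 1.
Table: [—, 282, 262, 422, 69]

3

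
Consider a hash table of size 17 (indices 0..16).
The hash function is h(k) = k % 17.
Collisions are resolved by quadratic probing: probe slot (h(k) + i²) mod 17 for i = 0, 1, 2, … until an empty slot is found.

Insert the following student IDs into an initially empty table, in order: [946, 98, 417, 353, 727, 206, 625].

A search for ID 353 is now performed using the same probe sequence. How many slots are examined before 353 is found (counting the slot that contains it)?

946: h=11 → slot 11
98: h=13 → slot 13
417: h=9 → slot 9
353: h=13, probe 13,14 → slot 14
727: h=13, probe 13,14,0 → slot 0
206: h=2 → slot 2
625: h=13, probe 13,14,0,5 → slot 5
Table: [727, -, 206, -, -, 625, -, -, -, 417, -, 946, -, 98, 353, -, -]
Lookup 353: h=13, probe 13,14 → found at 14.

2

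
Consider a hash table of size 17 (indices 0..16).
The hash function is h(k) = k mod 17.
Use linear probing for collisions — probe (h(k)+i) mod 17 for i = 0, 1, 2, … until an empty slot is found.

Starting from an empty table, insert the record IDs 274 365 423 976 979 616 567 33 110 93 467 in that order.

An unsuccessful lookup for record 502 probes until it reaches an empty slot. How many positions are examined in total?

274: h=2 -> slot 2
365: h=8 -> slot 8
423: h=15 -> slot 15
976: h=7 -> slot 7
979: h=10 -> slot 10
616: h=4 -> slot 4
567: h=6 -> slot 6
33: h=16 -> slot 16
110: h=8, probe 8,9 -> slot 9
93: h=8, probe 8,9,10,11 -> slot 11
467: h=8, probe 8,9,10,11,12 -> slot 12
Table: [∅, ∅, 274, ∅, 616, ∅, 567, 976, 365, 110, 979, 93, 467, ∅, ∅, 423, 33]
Lookup 502: h=9, probe 9,10,11,12,13 → slot 13 empty, not found.

5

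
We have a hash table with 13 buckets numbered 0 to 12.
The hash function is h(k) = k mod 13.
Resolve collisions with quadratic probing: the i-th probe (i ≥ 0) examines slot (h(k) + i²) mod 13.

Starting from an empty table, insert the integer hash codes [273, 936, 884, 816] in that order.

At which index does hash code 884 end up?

Insert 273: h=0, slot 0 empty => index 0.
Insert 936: h=0, slot 0 occupied => index 1.
Insert 884: h=0, slots 0,1 occupied => index 4.
Insert 816: h=10, slot 10 empty => index 10.
Table: [273, 936, _, _, 884, _, _, _, _, _, 816, _, _]

4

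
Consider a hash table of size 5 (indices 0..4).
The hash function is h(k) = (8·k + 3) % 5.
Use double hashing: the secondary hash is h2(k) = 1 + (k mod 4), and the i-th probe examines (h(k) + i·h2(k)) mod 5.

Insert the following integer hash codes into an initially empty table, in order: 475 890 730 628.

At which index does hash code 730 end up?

4

475 hashes to 3; slot 3 is free -> place at 3.
890 hashes to 3, h2=3; 3 taken -> place at 1.
730 hashes to 3, h2=3; 3,1 taken -> place at 4.
628 hashes to 2; slot 2 is free -> place at 2.
Table: [-, 890, 628, 475, 730]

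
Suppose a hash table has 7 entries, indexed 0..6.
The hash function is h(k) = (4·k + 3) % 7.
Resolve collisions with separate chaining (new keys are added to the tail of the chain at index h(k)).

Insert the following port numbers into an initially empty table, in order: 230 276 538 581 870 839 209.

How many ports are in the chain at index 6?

4

230 → bucket 6
276 → bucket 1
538 → bucket 6 (collision)
581 → bucket 3
870 → bucket 4
839 → bucket 6 (collision)
209 → bucket 6 (collision)
Final buckets:
0: -
1: 276
2: -
3: 581
4: 870
5: -
6: 230 -> 538 -> 839 -> 209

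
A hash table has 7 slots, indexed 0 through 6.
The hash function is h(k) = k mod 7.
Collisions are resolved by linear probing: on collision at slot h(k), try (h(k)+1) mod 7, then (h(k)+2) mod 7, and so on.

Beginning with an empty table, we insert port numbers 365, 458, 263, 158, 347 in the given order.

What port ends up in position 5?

158

Insert 365: h=1, slot 1 empty => index 1.
Insert 458: h=3, slot 3 empty => index 3.
Insert 263: h=4, slot 4 empty => index 4.
Insert 158: h=4, slot 4 occupied => index 5.
Insert 347: h=4, slots 4,5 occupied => index 6.
Table: [∅, 365, ∅, 458, 263, 158, 347]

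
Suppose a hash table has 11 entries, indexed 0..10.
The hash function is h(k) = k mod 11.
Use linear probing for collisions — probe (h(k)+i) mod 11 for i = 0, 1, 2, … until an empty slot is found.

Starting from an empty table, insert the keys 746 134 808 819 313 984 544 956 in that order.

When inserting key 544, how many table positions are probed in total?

746 hashes to 9; slot 9 is free => place at 9.
134 hashes to 2; slot 2 is free => place at 2.
808 hashes to 5; slot 5 is free => place at 5.
819 hashes to 5; 5 taken => place at 6.
313 hashes to 5; 5,6 taken => place at 7.
984 hashes to 5; 5,6,7 taken => place at 8.
544 hashes to 5; 5,6,7,8,9 taken => place at 10.
956 hashes to 10; 10 taken => place at 0.
Table: [956, —, 134, —, —, 808, 819, 313, 984, 746, 544]

6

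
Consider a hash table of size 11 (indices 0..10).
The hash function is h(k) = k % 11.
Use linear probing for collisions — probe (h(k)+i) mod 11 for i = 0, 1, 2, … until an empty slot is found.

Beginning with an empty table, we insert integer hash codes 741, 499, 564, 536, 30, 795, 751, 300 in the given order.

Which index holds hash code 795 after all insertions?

6

741 hashes to 4; slot 4 is free -> place at 4.
499 hashes to 4; 4 taken -> place at 5.
564 hashes to 3; slot 3 is free -> place at 3.
536 hashes to 8; slot 8 is free -> place at 8.
30 hashes to 8; 8 taken -> place at 9.
795 hashes to 3; 3,4,5 taken -> place at 6.
751 hashes to 3; 3,4,5,6 taken -> place at 7.
300 hashes to 3; 3,4,5,6,7,8,9 taken -> place at 10.
Table: [_, _, _, 564, 741, 499, 795, 751, 536, 30, 300]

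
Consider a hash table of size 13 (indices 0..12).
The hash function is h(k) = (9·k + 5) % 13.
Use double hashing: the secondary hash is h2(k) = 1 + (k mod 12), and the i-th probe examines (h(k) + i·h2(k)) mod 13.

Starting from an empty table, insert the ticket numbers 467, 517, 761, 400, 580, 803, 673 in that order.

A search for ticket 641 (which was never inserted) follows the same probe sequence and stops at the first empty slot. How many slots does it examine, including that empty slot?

467 hashes to 9; slot 9 is free → place at 9.
517 hashes to 4; slot 4 is free → place at 4.
761 hashes to 3; slot 3 is free → place at 3.
400 hashes to 4, h2=5; 4,9 taken → place at 1.
580 hashes to 12; slot 12 is free → place at 12.
803 hashes to 4, h2=12; 4,3 taken → place at 2.
673 hashes to 4, h2=2; 4 taken → place at 6.
Table: [—, 400, 803, 761, 517, —, 673, —, —, 467, —, —, 580]
Lookup 641: h=2, h2=6, probe 2,8 → slot 8 empty, not found.

2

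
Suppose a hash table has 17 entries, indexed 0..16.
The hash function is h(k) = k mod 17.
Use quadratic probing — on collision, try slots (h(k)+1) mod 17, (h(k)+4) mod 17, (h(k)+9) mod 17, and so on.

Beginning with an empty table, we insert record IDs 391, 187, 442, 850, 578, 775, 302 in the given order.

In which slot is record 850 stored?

391 hashes to 0; slot 0 is free => place at 0.
187 hashes to 0; 0 taken => place at 1.
442 hashes to 0; 0,1 taken => place at 4.
850 hashes to 0; 0,1,4 taken => place at 9.
578 hashes to 0; 0,1,4,9 taken => place at 16.
775 hashes to 10; slot 10 is free => place at 10.
302 hashes to 13; slot 13 is free => place at 13.
Table: [391, 187, -, -, 442, -, -, -, -, 850, 775, -, -, 302, -, -, 578]

9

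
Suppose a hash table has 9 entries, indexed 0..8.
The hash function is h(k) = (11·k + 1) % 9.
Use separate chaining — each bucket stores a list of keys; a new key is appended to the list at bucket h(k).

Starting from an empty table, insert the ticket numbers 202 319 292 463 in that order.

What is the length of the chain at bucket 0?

Insert 202: h=0, bucket 0 empty → new chain.
Insert 319: h=0, bucket 0 nonempty → append to chain.
Insert 292: h=0, bucket 0 nonempty → append to chain.
Insert 463: h=0, bucket 0 nonempty → append to chain.
Final buckets:
0: 202 -> 319 -> 292 -> 463
1: —
2: —
3: —
4: —
5: —
6: —
7: —
8: —

4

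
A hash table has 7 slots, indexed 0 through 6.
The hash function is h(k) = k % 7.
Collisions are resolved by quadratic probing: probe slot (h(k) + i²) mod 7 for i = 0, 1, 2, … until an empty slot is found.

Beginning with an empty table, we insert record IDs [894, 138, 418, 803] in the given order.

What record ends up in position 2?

418

894: h=5 => slot 5
138: h=5, probe 5,6 => slot 6
418: h=5, probe 5,6,2 => slot 2
803: h=5, probe 5,6,2,0 => slot 0
Table: [803, —, 418, —, —, 894, 138]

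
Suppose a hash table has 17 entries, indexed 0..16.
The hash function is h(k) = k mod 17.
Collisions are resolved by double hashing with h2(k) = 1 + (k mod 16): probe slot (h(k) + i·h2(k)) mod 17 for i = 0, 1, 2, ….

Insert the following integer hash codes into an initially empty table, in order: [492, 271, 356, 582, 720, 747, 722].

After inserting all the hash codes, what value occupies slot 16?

Insert 492: h=16, slot 16 empty -> index 16.
Insert 271: h=16, h2=16, slot 16 occupied -> index 15.
Insert 356: h=16, h2=5, slot 16 occupied -> index 4.
Insert 582: h=4, h2=7, slot 4 occupied -> index 11.
Insert 720: h=6, slot 6 empty -> index 6.
Insert 747: h=16, h2=12, slots 16,11,6 occupied -> index 1.
Insert 722: h=8, slot 8 empty -> index 8.
Table: [_, 747, _, _, 356, _, 720, _, 722, _, _, 582, _, _, _, 271, 492]

492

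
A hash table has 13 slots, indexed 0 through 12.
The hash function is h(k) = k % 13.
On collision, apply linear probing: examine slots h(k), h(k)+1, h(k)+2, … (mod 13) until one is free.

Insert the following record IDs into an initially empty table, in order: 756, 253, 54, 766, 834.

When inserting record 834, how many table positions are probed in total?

Insert 756: h=2, slot 2 empty -> index 2.
Insert 253: h=6, slot 6 empty -> index 6.
Insert 54: h=2, slot 2 occupied -> index 3.
Insert 766: h=12, slot 12 empty -> index 12.
Insert 834: h=2, slots 2,3 occupied -> index 4.
Table: [∅, ∅, 756, 54, 834, ∅, 253, ∅, ∅, ∅, ∅, ∅, 766]

3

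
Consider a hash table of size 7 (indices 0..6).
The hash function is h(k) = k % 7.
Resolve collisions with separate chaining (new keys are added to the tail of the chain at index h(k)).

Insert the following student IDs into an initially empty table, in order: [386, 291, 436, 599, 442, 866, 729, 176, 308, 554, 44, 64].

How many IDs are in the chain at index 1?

Insert 386: h=1, bucket 1 empty -> new chain.
Insert 291: h=4, bucket 4 empty -> new chain.
Insert 436: h=2, bucket 2 empty -> new chain.
Insert 599: h=4, bucket 4 nonempty -> append to chain.
Insert 442: h=1, bucket 1 nonempty -> append to chain.
Insert 866: h=5, bucket 5 empty -> new chain.
Insert 729: h=1, bucket 1 nonempty -> append to chain.
Insert 176: h=1, bucket 1 nonempty -> append to chain.
Insert 308: h=0, bucket 0 empty -> new chain.
Insert 554: h=1, bucket 1 nonempty -> append to chain.
Insert 44: h=2, bucket 2 nonempty -> append to chain.
Insert 64: h=1, bucket 1 nonempty -> append to chain.
Final buckets:
0: 308
1: 386 -> 442 -> 729 -> 176 -> 554 -> 64
2: 436 -> 44
3: —
4: 291 -> 599
5: 866
6: —

6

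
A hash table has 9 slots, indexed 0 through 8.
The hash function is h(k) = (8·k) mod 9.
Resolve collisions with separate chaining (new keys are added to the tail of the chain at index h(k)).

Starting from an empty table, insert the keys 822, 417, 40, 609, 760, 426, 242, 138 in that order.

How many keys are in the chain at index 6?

4

Insert 822: h=6, bucket 6 empty -> new chain.
Insert 417: h=6, bucket 6 nonempty -> append to chain.
Insert 40: h=5, bucket 5 empty -> new chain.
Insert 609: h=3, bucket 3 empty -> new chain.
Insert 760: h=5, bucket 5 nonempty -> append to chain.
Insert 426: h=6, bucket 6 nonempty -> append to chain.
Insert 242: h=1, bucket 1 empty -> new chain.
Insert 138: h=6, bucket 6 nonempty -> append to chain.
Final buckets:
0: _
1: 242
2: _
3: 609
4: _
5: 40 -> 760
6: 822 -> 417 -> 426 -> 138
7: _
8: _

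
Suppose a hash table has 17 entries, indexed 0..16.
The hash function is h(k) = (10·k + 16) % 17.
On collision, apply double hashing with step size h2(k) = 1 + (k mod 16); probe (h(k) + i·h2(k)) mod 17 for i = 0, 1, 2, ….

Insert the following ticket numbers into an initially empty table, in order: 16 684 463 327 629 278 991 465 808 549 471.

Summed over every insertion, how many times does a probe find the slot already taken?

11

16: h=6 => slot 6
684: h=5 => slot 5
463: h=5, h2=16, probe 5,4 => slot 4
327: h=5, h2=8, probe 5,13 => slot 13
629: h=16 => slot 16
278: h=8 => slot 8
991: h=15 => slot 15
465: h=8, h2=2, probe 8,10 => slot 10
808: h=4, h2=9, probe 4,13,5,14 => slot 14
549: h=15, h2=6, probe 15,4,10,16,5,11 => slot 11
471: h=0 => slot 0
Table: [471, —, —, —, 463, 684, 16, —, 278, —, 465, 549, —, 327, 808, 991, 629]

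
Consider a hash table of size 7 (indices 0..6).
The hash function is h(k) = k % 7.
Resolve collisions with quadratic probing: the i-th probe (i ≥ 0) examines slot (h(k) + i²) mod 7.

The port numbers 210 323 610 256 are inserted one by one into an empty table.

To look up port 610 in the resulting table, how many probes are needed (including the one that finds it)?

2

Insert 210: h=0, slot 0 empty → index 0.
Insert 323: h=1, slot 1 empty → index 1.
Insert 610: h=1, slot 1 occupied → index 2.
Insert 256: h=4, slot 4 empty → index 4.
Table: [210, 323, 610, —, 256, —, —]
Lookup 610: h=1, probe 1,2 → found at 2.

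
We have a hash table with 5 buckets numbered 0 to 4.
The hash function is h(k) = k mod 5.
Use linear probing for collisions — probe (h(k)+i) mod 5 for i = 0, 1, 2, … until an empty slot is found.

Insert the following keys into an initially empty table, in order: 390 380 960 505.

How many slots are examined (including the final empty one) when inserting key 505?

Insert 390: h=0, slot 0 empty => index 0.
Insert 380: h=0, slot 0 occupied => index 1.
Insert 960: h=0, slots 0,1 occupied => index 2.
Insert 505: h=0, slots 0,1,2 occupied => index 3.
Table: [390, 380, 960, 505, —]

4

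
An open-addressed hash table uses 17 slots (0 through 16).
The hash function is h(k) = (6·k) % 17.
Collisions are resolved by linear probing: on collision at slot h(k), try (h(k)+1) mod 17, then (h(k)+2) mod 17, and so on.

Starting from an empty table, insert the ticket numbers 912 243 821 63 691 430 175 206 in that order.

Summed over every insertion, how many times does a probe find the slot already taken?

11

912 hashes to 15; slot 15 is free => place at 15.
243 hashes to 13; slot 13 is free => place at 13.
821 hashes to 13; 13 taken => place at 14.
63 hashes to 4; slot 4 is free => place at 4.
691 hashes to 15; 15 taken => place at 16.
430 hashes to 13; 13,14,15,16 taken => place at 0.
175 hashes to 13; 13,14,15,16,0 taken => place at 1.
206 hashes to 12; slot 12 is free => place at 12.
Table: [430, 175, —, —, 63, —, —, —, —, —, —, —, 206, 243, 821, 912, 691]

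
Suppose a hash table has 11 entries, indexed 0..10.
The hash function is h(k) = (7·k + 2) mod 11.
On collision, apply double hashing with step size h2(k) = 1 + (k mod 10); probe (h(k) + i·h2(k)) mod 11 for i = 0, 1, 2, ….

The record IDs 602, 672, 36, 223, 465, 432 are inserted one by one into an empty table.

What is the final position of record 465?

602: h=3 -> slot 3
672: h=9 -> slot 9
36: h=1 -> slot 1
223: h=1, h2=4, probe 1,5 -> slot 5
465: h=1, h2=6, probe 1,7 -> slot 7
432: h=1, h2=3, probe 1,4 -> slot 4
Table: [∅, 36, ∅, 602, 432, 223, ∅, 465, ∅, 672, ∅]

7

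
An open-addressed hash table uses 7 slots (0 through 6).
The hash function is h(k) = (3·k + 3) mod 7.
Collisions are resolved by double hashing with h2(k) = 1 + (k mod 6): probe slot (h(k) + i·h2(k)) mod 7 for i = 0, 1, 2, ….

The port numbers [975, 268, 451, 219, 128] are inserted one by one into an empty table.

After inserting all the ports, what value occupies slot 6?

219

975: h=2 => slot 2
268: h=2, h2=5, probe 2,0 => slot 0
451: h=5 => slot 5
219: h=2, h2=4, probe 2,6 => slot 6
128: h=2, h2=3, probe 2,5,1 => slot 1
Table: [268, 128, 975, ., ., 451, 219]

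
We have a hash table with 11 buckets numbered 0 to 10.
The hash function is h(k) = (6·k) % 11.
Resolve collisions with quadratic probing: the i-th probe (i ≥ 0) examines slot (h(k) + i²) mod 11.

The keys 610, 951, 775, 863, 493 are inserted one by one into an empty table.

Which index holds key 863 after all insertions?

6

610 hashes to 8; slot 8 is free -> place at 8.
951 hashes to 8; 8 taken -> place at 9.
775 hashes to 8; 8,9 taken -> place at 1.
863 hashes to 8; 8,9,1 taken -> place at 6.
493 hashes to 10; slot 10 is free -> place at 10.
Table: [., 775, ., ., ., ., 863, ., 610, 951, 493]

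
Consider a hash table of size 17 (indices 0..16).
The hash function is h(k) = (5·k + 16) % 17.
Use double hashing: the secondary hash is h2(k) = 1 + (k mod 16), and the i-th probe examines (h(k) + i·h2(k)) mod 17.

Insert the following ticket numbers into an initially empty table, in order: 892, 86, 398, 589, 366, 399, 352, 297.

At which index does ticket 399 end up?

2

892 hashes to 5; slot 5 is free => place at 5.
86 hashes to 4; slot 4 is free => place at 4.
398 hashes to 0; slot 0 is free => place at 0.
589 hashes to 3; slot 3 is free => place at 3.
366 hashes to 10; slot 10 is free => place at 10.
399 hashes to 5, h2=16; 5,4,3 taken => place at 2.
352 hashes to 8; slot 8 is free => place at 8.
297 hashes to 5, h2=10; 5 taken => place at 15.
Table: [398, -, 399, 589, 86, 892, -, -, 352, -, 366, -, -, -, -, 297, -]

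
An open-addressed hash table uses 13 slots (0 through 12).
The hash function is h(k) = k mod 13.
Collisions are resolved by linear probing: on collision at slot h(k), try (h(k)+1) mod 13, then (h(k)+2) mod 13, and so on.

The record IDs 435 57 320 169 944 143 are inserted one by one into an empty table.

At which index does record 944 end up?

9

435 hashes to 6; slot 6 is free => place at 6.
57 hashes to 5; slot 5 is free => place at 5.
320 hashes to 8; slot 8 is free => place at 8.
169 hashes to 0; slot 0 is free => place at 0.
944 hashes to 8; 8 taken => place at 9.
143 hashes to 0; 0 taken => place at 1.
Table: [169, 143, _, _, _, 57, 435, _, 320, 944, _, _, _]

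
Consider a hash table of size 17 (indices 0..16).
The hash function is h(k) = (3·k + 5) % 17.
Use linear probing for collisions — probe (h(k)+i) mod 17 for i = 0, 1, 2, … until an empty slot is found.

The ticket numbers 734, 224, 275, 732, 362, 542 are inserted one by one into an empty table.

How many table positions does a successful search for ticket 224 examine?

Insert 734: h=14, slot 14 empty -> index 14.
Insert 224: h=14, slot 14 occupied -> index 15.
Insert 275: h=14, slots 14,15 occupied -> index 16.
Insert 732: h=8, slot 8 empty -> index 8.
Insert 362: h=3, slot 3 empty -> index 3.
Insert 542: h=16, slot 16 occupied -> index 0.
Table: [542, —, —, 362, —, —, —, —, 732, —, —, —, —, —, 734, 224, 275]
Lookup 224: h=14, probe 14,15 → found at 15.

2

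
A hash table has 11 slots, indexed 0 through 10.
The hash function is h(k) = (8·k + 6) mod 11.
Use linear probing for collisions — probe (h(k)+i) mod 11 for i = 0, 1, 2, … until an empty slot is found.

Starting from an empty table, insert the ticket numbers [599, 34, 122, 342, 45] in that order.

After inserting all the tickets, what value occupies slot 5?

342

599 hashes to 2; slot 2 is free -> place at 2.
34 hashes to 3; slot 3 is free -> place at 3.
122 hashes to 3; 3 taken -> place at 4.
342 hashes to 3; 3,4 taken -> place at 5.
45 hashes to 3; 3,4,5 taken -> place at 6.
Table: [∅, ∅, 599, 34, 122, 342, 45, ∅, ∅, ∅, ∅]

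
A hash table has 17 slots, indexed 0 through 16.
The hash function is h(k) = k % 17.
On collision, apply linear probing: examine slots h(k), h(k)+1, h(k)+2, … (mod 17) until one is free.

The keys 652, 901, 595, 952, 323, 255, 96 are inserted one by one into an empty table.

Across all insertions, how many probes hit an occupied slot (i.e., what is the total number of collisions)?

10

Insert 652: h=6, slot 6 empty -> index 6.
Insert 901: h=0, slot 0 empty -> index 0.
Insert 595: h=0, slot 0 occupied -> index 1.
Insert 952: h=0, slots 0,1 occupied -> index 2.
Insert 323: h=0, slots 0,1,2 occupied -> index 3.
Insert 255: h=0, slots 0,1,2,3 occupied -> index 4.
Insert 96: h=11, slot 11 empty -> index 11.
Table: [901, 595, 952, 323, 255, ., 652, ., ., ., ., 96, ., ., ., ., .]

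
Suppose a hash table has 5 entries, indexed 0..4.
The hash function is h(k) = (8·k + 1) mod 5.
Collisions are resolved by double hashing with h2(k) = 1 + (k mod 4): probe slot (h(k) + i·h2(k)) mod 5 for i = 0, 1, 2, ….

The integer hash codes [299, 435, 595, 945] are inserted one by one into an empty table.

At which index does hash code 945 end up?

2

299: h=3 -> slot 3
435: h=1 -> slot 1
595: h=1, h2=4, probe 1,0 -> slot 0
945: h=1, h2=2, probe 1,3,0,2 -> slot 2
Table: [595, 435, 945, 299, —]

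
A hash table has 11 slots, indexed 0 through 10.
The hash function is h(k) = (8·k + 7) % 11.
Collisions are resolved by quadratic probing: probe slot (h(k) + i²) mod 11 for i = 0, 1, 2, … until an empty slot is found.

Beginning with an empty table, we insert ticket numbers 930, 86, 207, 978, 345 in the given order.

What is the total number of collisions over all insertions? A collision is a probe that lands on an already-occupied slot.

1

930 hashes to 0; slot 0 is free => place at 0.
86 hashes to 2; slot 2 is free => place at 2.
207 hashes to 2; 2 taken => place at 3.
978 hashes to 10; slot 10 is free => place at 10.
345 hashes to 6; slot 6 is free => place at 6.
Table: [930, -, 86, 207, -, -, 345, -, -, -, 978]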